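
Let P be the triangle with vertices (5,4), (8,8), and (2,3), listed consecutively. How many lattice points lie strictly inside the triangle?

Using the shoelace formula, 2A = |[5·8 − 8·4] + [8·3 − 2·8] + [2·4 − 5·3]| = 9, so the area is 9/2.
Along each edge there are gcd(|Δx|,|Δy|)+1 lattice points, so counting each shared vertex once the boundary has gcd(3,4) + gcd(6,5) + gcd(3,1) = 1+1+1 = 3.
By Pick's theorem A = I + B/2 − 1, so I = 9/2 − 3/2 + 1 = 4.

4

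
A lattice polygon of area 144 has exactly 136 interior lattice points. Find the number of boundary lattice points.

18

Pick's theorem gives A = I + B/2 − 1, so B = 2(A − I + 1) = 2(144 − 136 + 1) = 18.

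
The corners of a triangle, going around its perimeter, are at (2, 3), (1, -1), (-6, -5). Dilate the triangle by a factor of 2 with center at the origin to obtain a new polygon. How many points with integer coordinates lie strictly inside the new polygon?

The shoelace formula gives twice the area as |(2·(-1) − 1·3) + (1·(-5) − (-6)·(-1)) + ((-6)·3 − 2·(-5))| = 24, so the area is 12.
The number of boundary lattice points is Σ gcd(|Δx|,|Δy|) = gcd(1,4) + gcd(7,4) + gcd(8,8) = 1+1+8 = 10.
Scaling by 2 multiplies the area by 2² = 4 (so the new area is 48) and multiplies the boundary lattice-point count by 2, giving 20.
By Pick's theorem, the interior count of the dilated polygon is 48 − 20/2 + 1 = 39.

39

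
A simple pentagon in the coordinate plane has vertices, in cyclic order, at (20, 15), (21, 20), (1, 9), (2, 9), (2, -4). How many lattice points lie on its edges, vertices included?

17

The number of boundary lattice points is Σ gcd(|Δx|,|Δy|) = gcd(1,5) + gcd(20,11) + gcd(1,0) + gcd(0,13) + gcd(18,19) = 1+1+1+13+1 = 17.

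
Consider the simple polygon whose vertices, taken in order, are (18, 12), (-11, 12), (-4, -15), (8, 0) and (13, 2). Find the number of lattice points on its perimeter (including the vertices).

39

Along each edge there are gcd(|Δx|,|Δy|)+1 lattice points, so counting each shared vertex once the boundary has gcd(29,0) + gcd(7,27) + gcd(12,15) + gcd(5,2) + gcd(5,10) = 29+1+3+1+5 = 39.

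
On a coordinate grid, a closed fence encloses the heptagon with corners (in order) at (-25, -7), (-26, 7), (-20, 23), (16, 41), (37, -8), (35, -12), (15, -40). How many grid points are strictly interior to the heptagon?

3052

Using the shoelace formula, 2A = |[(-25)·7 − (-26)·(-7)] + [(-26)·23 − (-20)·7] + [(-20)·41 − 16·23] + [16·(-8) − 37·41] + [37·(-12) − 35·(-8)] + [35·(-40) − 15·(-12)] + [15·(-7) − (-25)·(-40)]| = 6137, so the area is 6137/2.
Along each edge there are gcd(|Δx|,|Δy|)+1 lattice points, so counting each shared vertex once the boundary has gcd(1,14) + gcd(6,16) + gcd(36,18) + gcd(21,49) + gcd(2,4) + gcd(20,28) + gcd(40,33) = 1+2+18+7+2+4+1 = 35.
By Pick's theorem A = I + B/2 − 1, so I = 6137/2 − 35/2 + 1 = 3052.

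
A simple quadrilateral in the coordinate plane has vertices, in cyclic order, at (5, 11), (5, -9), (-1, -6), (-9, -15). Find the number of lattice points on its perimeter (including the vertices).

Along each edge there are gcd(|Δx|,|Δy|)+1 lattice points, so counting each shared vertex once the boundary has gcd(0,20) + gcd(6,3) + gcd(8,9) + gcd(14,26) = 20+3+1+2 = 26.

26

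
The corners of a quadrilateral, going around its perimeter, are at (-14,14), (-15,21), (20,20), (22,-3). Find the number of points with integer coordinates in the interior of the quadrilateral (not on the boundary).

518

Using the shoelace formula, 2A = |[(-14)·21 − (-15)·14] + [(-15)·20 − 20·21] + [20·(-3) − 22·20] + [22·14 − (-14)·(-3)]| = 1038, so the area is 519.
The number of boundary lattice points is Σ gcd(|Δx|,|Δy|) = gcd(1,7) + gcd(35,1) + gcd(2,23) + gcd(36,17) = 1+1+1+1 = 4.
By Pick's theorem A = I + B/2 − 1, so I = 519 − 4/2 + 1 = 518.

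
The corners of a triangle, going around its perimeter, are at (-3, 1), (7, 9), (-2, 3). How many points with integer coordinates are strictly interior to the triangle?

4

By the shoelace formula, twice the signed area is |((-3)·9 − 7·1) + (7·3 − (-2)·9) + ((-2)·1 − (-3)·3)| = 12, so the area is 6.
The number of boundary lattice points is Σ gcd(|Δx|,|Δy|) = gcd(10,8) + gcd(9,6) + gcd(1,2) = 2+3+1 = 6.
By Pick's theorem A = I + B/2 − 1, so I = 6 − 6/2 + 1 = 4.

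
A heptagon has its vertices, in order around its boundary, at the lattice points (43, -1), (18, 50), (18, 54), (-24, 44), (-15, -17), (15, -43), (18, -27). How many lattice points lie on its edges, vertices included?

Summing gcd(|Δx|,|Δy|) over the edges gives the boundary count: gcd(25,51) + gcd(0,4) + gcd(42,10) + gcd(9,61) + gcd(30,26) + gcd(3,16) + gcd(25,26) = 1+4+2+1+2+1+1 = 12.

12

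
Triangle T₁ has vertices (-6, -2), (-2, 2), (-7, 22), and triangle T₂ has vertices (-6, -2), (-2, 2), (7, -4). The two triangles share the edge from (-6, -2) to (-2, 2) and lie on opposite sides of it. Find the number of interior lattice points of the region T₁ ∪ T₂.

The union is the simple quadrilateral with vertices (-6, -2), (-7, 22), (-2, 2), (7, -4) in order.
Using the shoelace formula, 2A = |((-6)·22 − (-7)·(-2)) + ((-7)·2 − (-2)·22) + ((-2)·(-4) − 7·2) + (7·(-2) − (-6)·(-4))| = 160, so the area is 80.
Summing gcd(|Δx|,|Δy|) over the edges gives the boundary count: gcd(1,24) + gcd(5,20) + gcd(9,6) + gcd(13,2) = 1+5+3+1 = 10.
By Pick's theorem I = A − B/2 + 1 = 80 − 10/2 + 1 = 76.

76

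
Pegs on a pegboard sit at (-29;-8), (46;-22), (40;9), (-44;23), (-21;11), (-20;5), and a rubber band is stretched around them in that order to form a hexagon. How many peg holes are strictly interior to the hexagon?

By the shoelace formula, twice the signed area is |[(-29)·(-22) − 46·(-8)] + [46·9 − 40·(-22)] + [40·23 − (-44)·9] + [(-44)·11 − (-21)·23] + [(-21)·5 − (-20)·11] + [(-20)·(-8) − (-29)·5]| = 4035, so the area is 4035/2.
The number of boundary lattice points is Σ gcd(|Δx|,|Δy|) = gcd(75,14) + gcd(6,31) + gcd(84,14) + gcd(23,12) + gcd(1,6) + gcd(9,13) = 1+1+14+1+1+1 = 19.
By Pick's theorem A = I + B/2 − 1, so I = 4035/2 − 19/2 + 1 = 2009.

2009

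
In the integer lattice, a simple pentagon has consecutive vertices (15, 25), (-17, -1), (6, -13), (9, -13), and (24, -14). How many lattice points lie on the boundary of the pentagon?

10

Summing gcd(|Δx|,|Δy|) over the edges gives the boundary count: gcd(32,26) + gcd(23,12) + gcd(3,0) + gcd(15,1) + gcd(9,39) = 2+1+3+1+3 = 10.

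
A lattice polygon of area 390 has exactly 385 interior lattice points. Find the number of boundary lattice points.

12

Pick's theorem gives A = I + B/2 − 1, so B = 2(A − I + 1) = 2(390 − 385 + 1) = 12.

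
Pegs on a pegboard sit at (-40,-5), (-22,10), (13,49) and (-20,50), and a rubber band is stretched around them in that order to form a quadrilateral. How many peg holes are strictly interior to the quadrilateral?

Using the shoelace formula, 2A = |((-40)·10 − (-22)·(-5)) + ((-22)·49 − 13·10) + (13·50 − (-20)·49) + ((-20)·(-5) − (-40)·50)| = 2012, so the area is 1006.
Summing gcd(|Δx|,|Δy|) over the edges gives the boundary count: gcd(18,15) + gcd(35,39) + gcd(33,1) + gcd(20,55) = 3+1+1+5 = 10.
Pick's theorem gives I = A − B/2 + 1 = 1006 − 10/2 + 1 = 1002.

1002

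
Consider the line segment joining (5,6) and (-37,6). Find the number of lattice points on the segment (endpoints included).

43

The number of lattice points on a segment between lattice points is gcd(|Δx|,|Δy|) + 1 = gcd(42,0) + 1 = 42 + 1 = 43.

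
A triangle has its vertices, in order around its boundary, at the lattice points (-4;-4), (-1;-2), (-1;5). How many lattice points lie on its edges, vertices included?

11

The number of boundary lattice points is Σ gcd(|Δx|,|Δy|) = gcd(3,2) + gcd(0,7) + gcd(3,9) = 1+7+3 = 11.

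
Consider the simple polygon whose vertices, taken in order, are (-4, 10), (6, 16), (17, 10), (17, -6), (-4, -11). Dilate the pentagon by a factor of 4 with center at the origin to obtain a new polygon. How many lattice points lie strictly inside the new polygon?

By the shoelace formula, twice the signed area is |((-4)·16 − 6·10) + (6·10 − 17·16) + (17·(-6) − 17·10) + (17·(-11) − (-4)·(-6)) + ((-4)·10 − (-4)·(-11))| = 903, so the area is 451.5.
Along each edge there are gcd(|Δx|,|Δy|)+1 lattice points, so counting each shared vertex once the boundary has gcd(10,6) + gcd(11,6) + gcd(0,16) + gcd(21,5) + gcd(0,21) = 2+1+16+1+21 = 41.
Scaling by 4 multiplies the area by 4² = 16 (so the new area is 7224) and multiplies the boundary lattice-point count by 4, giving 164.
By Pick's theorem, the interior count of the dilated polygon is 7224 − 164/2 + 1 = 7143.

7143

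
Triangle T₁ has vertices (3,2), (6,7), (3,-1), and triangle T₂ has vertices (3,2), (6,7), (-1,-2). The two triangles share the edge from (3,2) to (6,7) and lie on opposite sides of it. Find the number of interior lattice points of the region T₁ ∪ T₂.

The union is the simple quadrilateral with vertices (3,2), (3,-1), (6,7), (-1,-2) in order.
The shoelace formula gives twice the area as |[3·(-1) − 3·2] + [3·7 − 6·(-1)] + [6·(-2) − (-1)·7] + [(-1)·2 − 3·(-2)]| = 17, so the area is 17/2.
Summing gcd(|Δx|,|Δy|) over the edges gives the boundary count: gcd(0,3) + gcd(3,8) + gcd(7,9) + gcd(4,4) = 3+1+1+4 = 9.
By Pick's theorem I = A − B/2 + 1 = 17/2 − 9/2 + 1 = 5.

5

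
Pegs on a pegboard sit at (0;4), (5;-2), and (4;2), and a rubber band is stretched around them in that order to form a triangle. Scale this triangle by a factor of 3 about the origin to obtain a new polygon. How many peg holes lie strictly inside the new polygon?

By the shoelace formula, twice the signed area is |(0·(-2) − 5·4) + (5·2 − 4·(-2)) + (4·4 − 0·2)| = 14, so the area is 7.
Summing gcd(|Δx|,|Δy|) over the edges gives the boundary count: gcd(5,6) + gcd(1,4) + gcd(4,2) = 1+1+2 = 4.
Scaling by 3 multiplies the area by 3² = 9 (so the new area is 63) and multiplies the boundary lattice-point count by 3, giving 12.
By Pick's theorem, the interior count of the dilated polygon is 63 − 12/2 + 1 = 58.

58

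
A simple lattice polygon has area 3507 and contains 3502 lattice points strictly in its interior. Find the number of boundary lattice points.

Pick's theorem gives A = I + B/2 − 1, so B = 2(A − I + 1) = 2(3507 − 3502 + 1) = 12.

12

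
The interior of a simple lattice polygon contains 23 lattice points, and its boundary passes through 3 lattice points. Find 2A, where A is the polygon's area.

By Pick's theorem, A = I + B/2 − 1 = 23 + 3/2 − 1 = 47/2.
Hence 2A = 47.

47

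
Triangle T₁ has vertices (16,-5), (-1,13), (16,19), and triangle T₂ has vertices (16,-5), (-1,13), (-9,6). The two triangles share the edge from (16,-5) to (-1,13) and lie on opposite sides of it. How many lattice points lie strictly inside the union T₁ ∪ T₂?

323

The union is the simple quadrilateral with vertices (16,-5), (16,19), (-1,13), (-9,6) in order.
The shoelace formula gives twice the area as |[16·19 − 16·(-5)] + [16·13 − (-1)·19] + [(-1)·6 − (-9)·13] + [(-9)·(-5) − 16·6]| = 671, so the area is 671/2.
The number of boundary lattice points is Σ gcd(|Δx|,|Δy|) = gcd(0,24) + gcd(17,6) + gcd(8,7) + gcd(25,11) = 24+1+1+1 = 27.
By Pick's theorem I = A − B/2 + 1 = 671/2 − 27/2 + 1 = 323.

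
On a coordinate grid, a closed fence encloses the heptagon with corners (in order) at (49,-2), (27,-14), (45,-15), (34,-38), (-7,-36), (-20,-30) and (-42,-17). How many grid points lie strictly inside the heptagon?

1802

The shoelace formula gives twice the area as |(49·(-14) − 27·(-2)) + (27·(-15) − 45·(-14)) + (45·(-38) − 34·(-15)) + (34·(-36) − (-7)·(-38)) + ((-7)·(-30) − (-20)·(-36)) + ((-20)·(-17) − (-42)·(-30)) + ((-42)·(-2) − 49·(-17))| = 3610, so the area is 1805.
Along each edge there are gcd(|Δx|,|Δy|)+1 lattice points, so counting each shared vertex once the boundary has gcd(22,12) + gcd(18,1) + gcd(11,23) + gcd(41,2) + gcd(13,6) + gcd(22,13) + gcd(91,15) = 2+1+1+1+1+1+1 = 8.
By Pick's theorem A = I + B/2 − 1, so I = 1805 − 8/2 + 1 = 1802.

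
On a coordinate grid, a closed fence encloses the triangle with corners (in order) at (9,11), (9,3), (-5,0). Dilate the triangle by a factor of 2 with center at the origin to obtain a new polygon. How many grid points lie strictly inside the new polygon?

215

By the shoelace formula, twice the signed area is |(9·3 − 9·11) + (9·0 − (-5)·3) + ((-5)·11 − 9·0)| = 112, so the area is 56.
The number of boundary lattice points is Σ gcd(|Δx|,|Δy|) = gcd(0,8) + gcd(14,3) + gcd(14,11) = 8+1+1 = 10.
Scaling by 2 multiplies the area by 2² = 4 (so the new area is 224) and multiplies the boundary lattice-point count by 2, giving 20.
By Pick's theorem, the interior count of the dilated polygon is 224 − 20/2 + 1 = 215.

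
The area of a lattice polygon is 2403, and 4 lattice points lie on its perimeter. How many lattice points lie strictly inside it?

From Pick's theorem, I = A − B/2 + 1 = 2403 − 4/2 + 1 = 2402.

2402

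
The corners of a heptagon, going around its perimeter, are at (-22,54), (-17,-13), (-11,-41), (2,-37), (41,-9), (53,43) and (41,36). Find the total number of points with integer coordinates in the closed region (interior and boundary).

4579

The shoelace formula gives twice the area as |((-22)·(-13) − (-17)·54) + ((-17)·(-41) − (-11)·(-13)) + ((-11)·(-37) − 2·(-41)) + (2·(-9) − 41·(-37)) + (41·43 − 53·(-9)) + (53·36 − 41·43) + (41·54 − (-22)·36)| = 9137, so the area is 4568.5.
Summing gcd(|Δx|,|Δy|) over the edges gives the boundary count: gcd(5,67) + gcd(6,28) + gcd(13,4) + gcd(39,28) + gcd(12,52) + gcd(12,7) + gcd(63,18) = 1+2+1+1+4+1+9 = 19.
Pick's theorem gives I = A − B/2 + 1 = 4568.5 − 19/2 + 1 = 4560, so the closed region contains I + B = 4560 + 19 = 4579 lattice points.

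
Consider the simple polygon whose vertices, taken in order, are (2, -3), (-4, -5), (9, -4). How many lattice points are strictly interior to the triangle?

The shoelace formula gives twice the area as |(2·(-5) − (-4)·(-3)) + ((-4)·(-4) − 9·(-5)) + (9·(-3) − 2·(-4))| = 20, so the area is 10.
Along each edge there are gcd(|Δx|,|Δy|)+1 lattice points, so counting each shared vertex once the boundary has gcd(6,2) + gcd(13,1) + gcd(7,1) = 2+1+1 = 4.
Pick's theorem gives I = A − B/2 + 1 = 10 − 4/2 + 1 = 9.

9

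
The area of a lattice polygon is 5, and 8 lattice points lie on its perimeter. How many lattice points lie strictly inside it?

2

Pick's theorem A = I + B/2 − 1 rearranges to I = A − B/2 + 1 = 5 − 8/2 + 1 = 2.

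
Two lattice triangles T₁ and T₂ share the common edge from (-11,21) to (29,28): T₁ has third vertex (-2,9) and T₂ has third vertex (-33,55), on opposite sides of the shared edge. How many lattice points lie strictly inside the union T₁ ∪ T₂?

1026

The union is the simple quadrilateral with vertices (-11,21), (-2,9), (29,28), (-33,55) in order.
By the shoelace formula, twice the signed area is |((-11)·9 − (-2)·21) + ((-2)·28 − 29·9) + (29·55 − (-33)·28) + ((-33)·21 − (-11)·55)| = 2057, so the area is 2057/2.
Along each edge there are gcd(|Δx|,|Δy|)+1 lattice points, so counting each shared vertex once the boundary has gcd(9,12) + gcd(31,19) + gcd(62,27) + gcd(22,34) = 3+1+1+2 = 7.
By Pick's theorem I = A − B/2 + 1 = 2057/2 − 7/2 + 1 = 1026.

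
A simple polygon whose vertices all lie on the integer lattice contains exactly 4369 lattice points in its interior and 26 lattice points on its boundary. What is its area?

By Pick's theorem, A = I + B/2 − 1 = 4369 + 26/2 − 1 = 4381.

4381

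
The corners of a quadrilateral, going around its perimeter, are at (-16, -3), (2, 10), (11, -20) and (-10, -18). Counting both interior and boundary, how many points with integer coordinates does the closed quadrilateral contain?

485

By the shoelace formula, twice the signed area is |((-16)·10 − 2·(-3)) + (2·(-20) − 11·10) + (11·(-18) − (-10)·(-20)) + ((-10)·(-3) − (-16)·(-18))| = 960, so the area is 480.
Along each edge there are gcd(|Δx|,|Δy|)+1 lattice points, so counting each shared vertex once the boundary has gcd(18,13) + gcd(9,30) + gcd(21,2) + gcd(6,15) = 1+3+1+3 = 8.
Pick's theorem gives I = A − B/2 + 1 = 480 − 8/2 + 1 = 477, so the closed region contains I + B = 477 + 8 = 485 lattice points.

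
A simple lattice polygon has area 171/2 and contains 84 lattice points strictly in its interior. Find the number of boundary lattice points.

5

Pick's theorem gives A = I + B/2 − 1, so B = 2(A − I + 1) = 2(171/2 − 84 + 1) = 5.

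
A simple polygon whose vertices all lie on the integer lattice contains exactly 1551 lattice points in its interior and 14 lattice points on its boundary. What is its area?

1557

Pick's theorem states A = I + B/2 − 1, so A = 1551 + 14/2 − 1 = 1557.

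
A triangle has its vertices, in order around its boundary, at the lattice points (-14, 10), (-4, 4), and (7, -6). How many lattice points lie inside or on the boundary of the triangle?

The shoelace formula gives twice the area as |[(-14)·4 − (-4)·10] + [(-4)·(-6) − 7·4] + [7·10 − (-14)·(-6)]| = 34, so the area is 17.
The number of boundary lattice points is Σ gcd(|Δx|,|Δy|) = gcd(10,6) + gcd(11,10) + gcd(21,16) = 2+1+1 = 4.
Pick's theorem gives I = A − B/2 + 1 = 17 − 4/2 + 1 = 16, so the closed region contains I + B = 16 + 4 = 20 lattice points.

20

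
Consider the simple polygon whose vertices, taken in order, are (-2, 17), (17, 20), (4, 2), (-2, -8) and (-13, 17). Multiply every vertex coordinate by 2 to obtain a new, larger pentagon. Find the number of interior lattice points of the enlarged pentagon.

Using the shoelace formula, 2A = |[(-2)·20 − 17·17] + [17·2 − 4·20] + [4·(-8) − (-2)·2] + [(-2)·17 − (-13)·(-8)] + [(-13)·17 − (-2)·17]| = 728, so the area is 364.
The number of boundary lattice points is Σ gcd(|Δx|,|Δy|) = gcd(19,3) + gcd(13,18) + gcd(6,10) + gcd(11,25) + gcd(11,0) = 1+1+2+1+11 = 16.
Scaling by 2 multiplies the area by 2² = 4 (so the new area is 1456) and multiplies the boundary lattice-point count by 2, giving 32.
By Pick's theorem, the interior count of the dilated polygon is 1456 − 32/2 + 1 = 1441.

1441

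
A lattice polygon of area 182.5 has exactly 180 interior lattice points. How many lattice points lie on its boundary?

Pick's theorem gives A = I + B/2 − 1, so B = 2(A − I + 1) = 2(182.5 − 180 + 1) = 7.

7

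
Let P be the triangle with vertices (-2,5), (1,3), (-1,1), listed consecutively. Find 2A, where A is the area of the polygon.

Using the shoelace formula, 2A = |[(-2)·3 − 1·5] + [1·1 − (-1)·3] + [(-1)·5 − (-2)·1]| = 10, so the area is 5.

10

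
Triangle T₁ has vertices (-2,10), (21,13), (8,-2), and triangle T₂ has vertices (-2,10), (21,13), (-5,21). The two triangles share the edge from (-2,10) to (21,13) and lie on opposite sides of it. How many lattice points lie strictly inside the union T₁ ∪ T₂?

282

The union is the simple quadrilateral with vertices (-2,10), (8,-2), (21,13), (-5,21) in order.
Using the shoelace formula, 2A = |[(-2)·(-2) − 8·10] + [8·13 − 21·(-2)] + [21·21 − (-5)·13] + [(-5)·10 − (-2)·21]| = 568, so the area is 284.
The number of boundary lattice points is Σ gcd(|Δx|,|Δy|) = gcd(10,12) + gcd(13,15) + gcd(26,8) + gcd(3,11) = 2+1+2+1 = 6.
By Pick's theorem I = A − B/2 + 1 = 284 − 6/2 + 1 = 282.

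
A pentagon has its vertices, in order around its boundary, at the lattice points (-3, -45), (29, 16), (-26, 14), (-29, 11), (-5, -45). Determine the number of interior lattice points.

1818

The shoelace formula gives twice the area as |[(-3)·16 − 29·(-45)] + [29·14 − (-26)·16] + [(-26)·11 − (-29)·14] + [(-29)·(-45) − (-5)·11] + [(-5)·(-45) − (-3)·(-45)]| = 3649, so the area is 1824.5.
The number of boundary lattice points is Σ gcd(|Δx|,|Δy|) = gcd(32,61) + gcd(55,2) + gcd(3,3) + gcd(24,56) + gcd(2,0) = 1+1+3+8+2 = 15.
By Pick's theorem A = I + B/2 − 1, so I = 1824.5 − 15/2 + 1 = 1818.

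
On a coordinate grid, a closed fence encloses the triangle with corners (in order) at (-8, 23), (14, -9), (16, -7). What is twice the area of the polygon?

Using the shoelace formula, 2A = |((-8)·(-9) − 14·23) + (14·(-7) − 16·(-9)) + (16·23 − (-8)·(-7))| = 108, so the area is 54.

108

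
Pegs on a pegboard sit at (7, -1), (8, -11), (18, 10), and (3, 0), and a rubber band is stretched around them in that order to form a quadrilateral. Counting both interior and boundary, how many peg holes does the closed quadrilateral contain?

93

Using the shoelace formula, 2A = |(7·(-11) − 8·(-1)) + (8·10 − 18·(-11)) + (18·0 − 3·10) + (3·(-1) − 7·0)| = 176, so the area is 88.
The number of boundary lattice points is Σ gcd(|Δx|,|Δy|) = gcd(1,10) + gcd(10,21) + gcd(15,10) + gcd(4,1) = 1+1+5+1 = 8.
Pick's theorem gives I = A − B/2 + 1 = 88 − 8/2 + 1 = 85, so the closed region contains I + B = 85 + 8 = 93 lattice points.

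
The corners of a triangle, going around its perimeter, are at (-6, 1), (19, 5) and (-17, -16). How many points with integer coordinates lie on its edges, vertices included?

Summing gcd(|Δx|,|Δy|) over the edges gives the boundary count: gcd(25,4) + gcd(36,21) + gcd(11,17) = 1+3+1 = 5.

5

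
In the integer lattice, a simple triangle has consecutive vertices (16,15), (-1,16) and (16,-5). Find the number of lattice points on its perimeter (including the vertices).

Along each edge there are gcd(|Δx|,|Δy|)+1 lattice points, so counting each shared vertex once the boundary has gcd(17,1) + gcd(17,21) + gcd(0,20) = 1+1+20 = 22.

22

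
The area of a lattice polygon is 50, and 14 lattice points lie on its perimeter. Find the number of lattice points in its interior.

From Pick's theorem, I = A − B/2 + 1 = 50 − 14/2 + 1 = 44.

44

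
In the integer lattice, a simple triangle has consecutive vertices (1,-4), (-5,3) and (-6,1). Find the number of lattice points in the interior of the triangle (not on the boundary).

The shoelace formula gives twice the area as |[1·3 − (-5)·(-4)] + [(-5)·1 − (-6)·3] + [(-6)·(-4) − 1·1]| = 19, so the area is 19/2.
Summing gcd(|Δx|,|Δy|) over the edges gives the boundary count: gcd(6,7) + gcd(1,2) + gcd(7,5) = 1+1+1 = 3.
Pick's theorem gives I = A − B/2 + 1 = 19/2 − 3/2 + 1 = 9.

9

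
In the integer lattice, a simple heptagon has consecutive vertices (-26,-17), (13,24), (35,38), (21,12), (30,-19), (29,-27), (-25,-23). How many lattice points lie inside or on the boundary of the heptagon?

1836

The shoelace formula gives twice the area as |[(-26)·24 − 13·(-17)] + [13·38 − 35·24] + [35·12 − 21·38] + [21·(-19) − 30·12] + [30·(-27) − 29·(-19)] + [29·(-23) − (-25)·(-27)] + [(-25)·(-17) − (-26)·(-23)]| = 3660, so the area is 1830.
Summing gcd(|Δx|,|Δy|) over the edges gives the boundary count: gcd(39,41) + gcd(22,14) + gcd(14,26) + gcd(9,31) + gcd(1,8) + gcd(54,4) + gcd(1,6) = 1+2+2+1+1+2+1 = 10.
Pick's theorem gives I = A − B/2 + 1 = 1830 − 10/2 + 1 = 1826, so the closed region contains I + B = 1826 + 10 = 1836 lattice points.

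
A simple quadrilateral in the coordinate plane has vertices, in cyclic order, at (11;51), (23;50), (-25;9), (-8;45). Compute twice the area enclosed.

1122

By the shoelace formula, twice the signed area is |[11·50 − 23·51] + [23·9 − (-25)·50] + [(-25)·45 − (-8)·9] + [(-8)·51 − 11·45]| = 1122, so the area is 561.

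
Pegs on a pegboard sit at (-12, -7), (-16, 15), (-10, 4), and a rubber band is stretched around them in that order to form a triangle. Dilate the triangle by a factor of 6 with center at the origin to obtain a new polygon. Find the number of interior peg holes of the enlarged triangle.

By the shoelace formula, twice the signed area is |((-12)·15 − (-16)·(-7)) + ((-16)·4 − (-10)·15) + ((-10)·(-7) − (-12)·4)| = 88, so the area is 44.
Summing gcd(|Δx|,|Δy|) over the edges gives the boundary count: gcd(4,22) + gcd(6,11) + gcd(2,11) = 2+1+1 = 4.
Scaling by 6 multiplies the area by 6² = 36 (so the new area is 1584) and multiplies the boundary lattice-point count by 6, giving 24.
By Pick's theorem, the interior count of the dilated polygon is 1584 − 24/2 + 1 = 1573.

1573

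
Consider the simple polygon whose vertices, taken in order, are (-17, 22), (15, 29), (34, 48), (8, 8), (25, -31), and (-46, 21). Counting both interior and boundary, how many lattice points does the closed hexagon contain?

By the shoelace formula, twice the signed area is |((-17)·29 − 15·22) + (15·48 − 34·29) + (34·8 − 8·48) + (8·(-31) − 25·8) + (25·21 − (-46)·(-31)) + ((-46)·22 − (-17)·21)| = 3205, so the area is 1602.5.
Along each edge there are gcd(|Δx|,|Δy|)+1 lattice points, so counting each shared vertex once the boundary has gcd(32,7) + gcd(19,19) + gcd(26,40) + gcd(17,39) + gcd(71,52) + gcd(29,1) = 1+19+2+1+1+1 = 25.
Pick's theorem gives I = A − B/2 + 1 = 1602.5 − 25/2 + 1 = 1591, so the closed region contains I + B = 1591 + 25 = 1616 lattice points.

1616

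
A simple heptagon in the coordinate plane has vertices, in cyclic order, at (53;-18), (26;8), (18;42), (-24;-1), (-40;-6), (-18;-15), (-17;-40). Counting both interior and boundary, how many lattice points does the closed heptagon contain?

3164

By the shoelace formula, twice the signed area is |(53·8 − 26·(-18)) + (26·42 − 18·8) + (18·(-1) − (-24)·42) + ((-24)·(-6) − (-40)·(-1)) + ((-40)·(-15) − (-18)·(-6)) + ((-18)·(-40) − (-17)·(-15)) + ((-17)·(-18) − 53·(-40))| = 6317, so the area is 6317/2.
Summing gcd(|Δx|,|Δy|) over the edges gives the boundary count: gcd(27,26) + gcd(8,34) + gcd(42,43) + gcd(16,5) + gcd(22,9) + gcd(1,25) + gcd(70,22) = 1+2+1+1+1+1+2 = 9.
Pick's theorem gives I = A − B/2 + 1 = 6317/2 − 9/2 + 1 = 3155, so the closed region contains I + B = 3155 + 9 = 3164 lattice points.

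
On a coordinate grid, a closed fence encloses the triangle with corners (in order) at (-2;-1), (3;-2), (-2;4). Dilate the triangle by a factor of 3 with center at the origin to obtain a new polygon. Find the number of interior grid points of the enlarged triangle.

Using the shoelace formula, 2A = |[(-2)·(-2) − 3·(-1)] + [3·4 − (-2)·(-2)] + [(-2)·(-1) − (-2)·4]| = 25, so the area is 12.5.
Summing gcd(|Δx|,|Δy|) over the edges gives the boundary count: gcd(5,1) + gcd(5,6) + gcd(0,5) = 1+1+5 = 7.
Scaling by 3 multiplies the area by 3² = 9 (so the new area is 112.5) and multiplies the boundary lattice-point count by 3, giving 21.
By Pick's theorem, the interior count of the dilated polygon is 112.5 − 21/2 + 1 = 103.

103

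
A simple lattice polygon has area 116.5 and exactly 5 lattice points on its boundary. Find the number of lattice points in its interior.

From Pick's theorem, I = A − B/2 + 1 = 116.5 − 5/2 + 1 = 115.

115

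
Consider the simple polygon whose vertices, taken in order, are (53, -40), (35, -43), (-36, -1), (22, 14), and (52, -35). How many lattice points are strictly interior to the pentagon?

2331

The shoelace formula gives twice the area as |(53·(-43) − 35·(-40)) + (35·(-1) − (-36)·(-43)) + ((-36)·14 − 22·(-1)) + (22·(-35) − 52·14) + (52·(-40) − 53·(-35))| = 4667, so the area is 2333.5.
Along each edge there are gcd(|Δx|,|Δy|)+1 lattice points, so counting each shared vertex once the boundary has gcd(18,3) + gcd(71,42) + gcd(58,15) + gcd(30,49) + gcd(1,5) = 3+1+1+1+1 = 7.
Pick's theorem gives I = A − B/2 + 1 = 2333.5 − 7/2 + 1 = 2331.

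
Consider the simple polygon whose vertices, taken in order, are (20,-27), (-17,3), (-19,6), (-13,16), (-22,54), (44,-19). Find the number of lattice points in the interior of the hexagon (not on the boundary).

1887

By the shoelace formula, twice the signed area is |[20·3 − (-17)·(-27)] + [(-17)·6 − (-19)·3] + [(-19)·16 − (-13)·6] + [(-13)·54 − (-22)·16] + [(-22)·(-19) − 44·54] + [44·(-27) − 20·(-19)]| = 3786, so the area is 1893.
Summing gcd(|Δx|,|Δy|) over the edges gives the boundary count: gcd(37,30) + gcd(2,3) + gcd(6,10) + gcd(9,38) + gcd(66,73) + gcd(24,8) = 1+1+2+1+1+8 = 14.
Pick's theorem gives I = A − B/2 + 1 = 1893 − 14/2 + 1 = 1887.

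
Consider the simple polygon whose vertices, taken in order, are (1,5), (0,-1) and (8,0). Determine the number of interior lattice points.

By the shoelace formula, twice the signed area is |(1·(-1) − 0·5) + (0·0 − 8·(-1)) + (8·5 − 1·0)| = 47, so the area is 47/2.
Along each edge there are gcd(|Δx|,|Δy|)+1 lattice points, so counting each shared vertex once the boundary has gcd(1,6) + gcd(8,1) + gcd(7,5) = 1+1+1 = 3.
Pick's theorem gives I = A − B/2 + 1 = 47/2 − 3/2 + 1 = 23.

23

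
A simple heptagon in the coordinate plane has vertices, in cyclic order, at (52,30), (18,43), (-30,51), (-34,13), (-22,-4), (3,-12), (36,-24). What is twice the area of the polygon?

8634

The shoelace formula gives twice the area as |[52·43 − 18·30] + [18·51 − (-30)·43] + [(-30)·13 − (-34)·51] + [(-34)·(-4) − (-22)·13] + [(-22)·(-12) − 3·(-4)] + [3·(-24) − 36·(-12)] + [36·30 − 52·(-24)]| = 8634, so the area is 4317.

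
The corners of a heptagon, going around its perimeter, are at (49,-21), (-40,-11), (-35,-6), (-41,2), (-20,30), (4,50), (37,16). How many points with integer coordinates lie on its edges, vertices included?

21

Along each edge there are gcd(|Δx|,|Δy|)+1 lattice points, so counting each shared vertex once the boundary has gcd(89,10) + gcd(5,5) + gcd(6,8) + gcd(21,28) + gcd(24,20) + gcd(33,34) + gcd(12,37) = 1+5+2+7+4+1+1 = 21.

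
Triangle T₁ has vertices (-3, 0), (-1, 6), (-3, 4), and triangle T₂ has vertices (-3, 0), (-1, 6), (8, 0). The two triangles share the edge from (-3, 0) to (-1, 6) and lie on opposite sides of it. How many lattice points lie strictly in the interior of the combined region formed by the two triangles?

The union is the simple quadrilateral with vertices (-3, 0), (-3, 4), (-1, 6), (8, 0) in order.
The shoelace formula gives twice the area as |[(-3)·4 − (-3)·0] + [(-3)·6 − (-1)·4] + [(-1)·0 − 8·6] + [8·0 − (-3)·0]| = 74, so the area is 37.
Summing gcd(|Δx|,|Δy|) over the edges gives the boundary count: gcd(0,4) + gcd(2,2) + gcd(9,6) + gcd(11,0) = 4+2+3+11 = 20.
By Pick's theorem I = A − B/2 + 1 = 37 − 20/2 + 1 = 28.

28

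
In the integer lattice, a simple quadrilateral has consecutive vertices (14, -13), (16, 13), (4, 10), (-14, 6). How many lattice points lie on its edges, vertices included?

Along each edge there are gcd(|Δx|,|Δy|)+1 lattice points, so counting each shared vertex once the boundary has gcd(2,26) + gcd(12,3) + gcd(18,4) + gcd(28,19) = 2+3+2+1 = 8.

8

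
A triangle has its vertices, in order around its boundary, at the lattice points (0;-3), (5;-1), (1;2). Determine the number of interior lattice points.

11

The shoelace formula gives twice the area as |[0·(-1) − 5·(-3)] + [5·2 − 1·(-1)] + [1·(-3) − 0·2]| = 23, so the area is 23/2.
Along each edge there are gcd(|Δx|,|Δy|)+1 lattice points, so counting each shared vertex once the boundary has gcd(5,2) + gcd(4,3) + gcd(1,5) = 1+1+1 = 3.
Pick's theorem gives I = A − B/2 + 1 = 23/2 − 3/2 + 1 = 11.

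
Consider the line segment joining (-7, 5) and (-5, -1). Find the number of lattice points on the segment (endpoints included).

3

The number of lattice points on a segment between lattice points is gcd(|Δx|,|Δy|) + 1 = gcd(2,6) + 1 = 2 + 1 = 3.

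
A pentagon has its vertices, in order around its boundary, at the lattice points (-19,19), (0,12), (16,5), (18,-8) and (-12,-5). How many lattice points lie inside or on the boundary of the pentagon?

578

The shoelace formula gives twice the area as |[(-19)·12 − 0·19] + [0·5 − 16·12] + [16·(-8) − 18·5] + [18·(-5) − (-12)·(-8)] + [(-12)·19 − (-19)·(-5)]| = 1147, so the area is 1147/2.
Along each edge there are gcd(|Δx|,|Δy|)+1 lattice points, so counting each shared vertex once the boundary has gcd(19,7) + gcd(16,7) + gcd(2,13) + gcd(30,3) + gcd(7,24) = 1+1+1+3+1 = 7.
Pick's theorem gives I = A − B/2 + 1 = 1147/2 − 7/2 + 1 = 571, so the closed region contains I + B = 571 + 7 = 578 lattice points.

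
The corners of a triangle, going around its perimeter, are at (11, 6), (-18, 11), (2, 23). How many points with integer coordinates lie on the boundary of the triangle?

6

The number of boundary lattice points is Σ gcd(|Δx|,|Δy|) = gcd(29,5) + gcd(20,12) + gcd(9,17) = 1+4+1 = 6.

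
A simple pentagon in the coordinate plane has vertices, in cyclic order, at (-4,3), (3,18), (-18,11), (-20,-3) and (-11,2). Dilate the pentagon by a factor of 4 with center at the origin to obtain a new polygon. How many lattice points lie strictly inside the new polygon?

3593

By the shoelace formula, twice the signed area is |[(-4)·18 − 3·3] + [3·11 − (-18)·18] + [(-18)·(-3) − (-20)·11] + [(-20)·2 − (-11)·(-3)] + [(-11)·3 − (-4)·2]| = 452, so the area is 226.
Summing gcd(|Δx|,|Δy|) over the edges gives the boundary count: gcd(7,15) + gcd(21,7) + gcd(2,14) + gcd(9,5) + gcd(7,1) = 1+7+2+1+1 = 12.
Scaling by 4 multiplies the area by 4² = 16 (so the new area is 3616) and multiplies the boundary lattice-point count by 4, giving 48.
By Pick's theorem, the interior count of the dilated polygon is 3616 − 48/2 + 1 = 3593.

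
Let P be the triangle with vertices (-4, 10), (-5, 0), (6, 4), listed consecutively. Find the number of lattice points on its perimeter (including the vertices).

4

Along each edge there are gcd(|Δx|,|Δy|)+1 lattice points, so counting each shared vertex once the boundary has gcd(1,10) + gcd(11,4) + gcd(10,6) = 1+1+2 = 4.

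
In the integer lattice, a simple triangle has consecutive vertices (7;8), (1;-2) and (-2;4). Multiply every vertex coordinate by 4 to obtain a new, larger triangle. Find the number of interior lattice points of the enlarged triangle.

Using the shoelace formula, 2A = |(7·(-2) − 1·8) + (1·4 − (-2)·(-2)) + ((-2)·8 − 7·4)| = 66, so the area is 33.
Summing gcd(|Δx|,|Δy|) over the edges gives the boundary count: gcd(6,10) + gcd(3,6) + gcd(9,4) = 2+3+1 = 6.
Scaling by 4 multiplies the area by 4² = 16 (so the new area is 528) and multiplies the boundary lattice-point count by 4, giving 24.
By Pick's theorem, the interior count of the dilated polygon is 528 − 24/2 + 1 = 517.

517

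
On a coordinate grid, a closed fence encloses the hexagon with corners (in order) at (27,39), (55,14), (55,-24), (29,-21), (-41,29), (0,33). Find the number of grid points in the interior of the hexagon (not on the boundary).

3264

By the shoelace formula, twice the signed area is |(27·14 − 55·39) + (55·(-24) − 55·14) + (55·(-21) − 29·(-24)) + (29·29 − (-41)·(-21)) + ((-41)·33 − 0·29) + (0·39 − 27·33)| = 6580, so the area is 3290.
Along each edge there are gcd(|Δx|,|Δy|)+1 lattice points, so counting each shared vertex once the boundary has gcd(28,25) + gcd(0,38) + gcd(26,3) + gcd(70,50) + gcd(41,4) + gcd(27,6) = 1+38+1+10+1+3 = 54.
By Pick's theorem A = I + B/2 − 1, so I = 3290 − 54/2 + 1 = 3264.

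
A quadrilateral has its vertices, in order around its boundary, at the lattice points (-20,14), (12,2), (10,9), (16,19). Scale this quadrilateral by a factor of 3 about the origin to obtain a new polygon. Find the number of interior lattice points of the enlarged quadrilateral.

2374

By the shoelace formula, twice the signed area is |[(-20)·2 − 12·14] + [12·9 − 10·2] + [10·19 − 16·9] + [16·14 − (-20)·19]| = 530, so the area is 265.
Summing gcd(|Δx|,|Δy|) over the edges gives the boundary count: gcd(32,12) + gcd(2,7) + gcd(6,10) + gcd(36,5) = 4+1+2+1 = 8.
Scaling by 3 multiplies the area by 3² = 9 (so the new area is 2385) and multiplies the boundary lattice-point count by 3, giving 24.
By Pick's theorem, the interior count of the dilated polygon is 2385 − 24/2 + 1 = 2374.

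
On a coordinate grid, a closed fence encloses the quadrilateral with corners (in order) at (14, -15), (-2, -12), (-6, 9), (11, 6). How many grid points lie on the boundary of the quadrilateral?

6

The number of boundary lattice points is Σ gcd(|Δx|,|Δy|) = gcd(16,3) + gcd(4,21) + gcd(17,3) + gcd(3,21) = 1+1+1+3 = 6.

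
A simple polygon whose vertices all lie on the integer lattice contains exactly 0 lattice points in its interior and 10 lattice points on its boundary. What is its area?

4

By Pick's theorem, A = I + B/2 − 1 = 0 + 10/2 − 1 = 4.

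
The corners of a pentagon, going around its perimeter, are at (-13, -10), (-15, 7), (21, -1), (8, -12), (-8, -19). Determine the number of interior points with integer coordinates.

The shoelace formula gives twice the area as |((-13)·7 − (-15)·(-10)) + ((-15)·(-1) − 21·7) + (21·(-12) − 8·(-1)) + (8·(-19) − (-8)·(-12)) + ((-8)·(-10) − (-13)·(-19))| = 1032, so the area is 516.
The number of boundary lattice points is Σ gcd(|Δx|,|Δy|) = gcd(2,17) + gcd(36,8) + gcd(13,11) + gcd(16,7) + gcd(5,9) = 1+4+1+1+1 = 8.
By Pick's theorem A = I + B/2 − 1, so I = 516 − 8/2 + 1 = 513.

513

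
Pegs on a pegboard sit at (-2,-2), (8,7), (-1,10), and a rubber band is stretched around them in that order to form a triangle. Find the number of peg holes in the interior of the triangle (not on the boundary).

Using the shoelace formula, 2A = |[(-2)·7 − 8·(-2)] + [8·10 − (-1)·7] + [(-1)·(-2) − (-2)·10]| = 111, so the area is 111/2.
Along each edge there are gcd(|Δx|,|Δy|)+1 lattice points, so counting each shared vertex once the boundary has gcd(10,9) + gcd(9,3) + gcd(1,12) = 1+3+1 = 5.
By Pick's theorem A = I + B/2 − 1, so I = 111/2 − 5/2 + 1 = 54.

54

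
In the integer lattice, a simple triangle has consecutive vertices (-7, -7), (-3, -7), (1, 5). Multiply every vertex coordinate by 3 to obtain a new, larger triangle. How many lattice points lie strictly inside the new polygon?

199

The shoelace formula gives twice the area as |[(-7)·(-7) − (-3)·(-7)] + [(-3)·5 − 1·(-7)] + [1·(-7) − (-7)·5]| = 48, so the area is 24.
Summing gcd(|Δx|,|Δy|) over the edges gives the boundary count: gcd(4,0) + gcd(4,12) + gcd(8,12) = 4+4+4 = 12.
Scaling by 3 multiplies the area by 3² = 9 (so the new area is 216) and multiplies the boundary lattice-point count by 3, giving 36.
By Pick's theorem, the interior count of the dilated polygon is 216 − 36/2 + 1 = 199.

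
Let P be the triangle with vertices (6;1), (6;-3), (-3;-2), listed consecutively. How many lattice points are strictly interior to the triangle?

15

The shoelace formula gives twice the area as |(6·(-3) − 6·1) + (6·(-2) − (-3)·(-3)) + ((-3)·1 − 6·(-2))| = 36, so the area is 18.
Summing gcd(|Δx|,|Δy|) over the edges gives the boundary count: gcd(0,4) + gcd(9,1) + gcd(9,3) = 4+1+3 = 8.
By Pick's theorem A = I + B/2 − 1, so I = 18 − 8/2 + 1 = 15.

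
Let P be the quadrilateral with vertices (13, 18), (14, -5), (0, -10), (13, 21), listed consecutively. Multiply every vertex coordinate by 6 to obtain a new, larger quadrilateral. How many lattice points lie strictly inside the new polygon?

Using the shoelace formula, 2A = |(13·(-5) − 14·18) + (14·(-10) − 0·(-5)) + (0·21 − 13·(-10)) + (13·18 − 13·21)| = 366, so the area is 183.
The number of boundary lattice points is Σ gcd(|Δx|,|Δy|) = gcd(1,23) + gcd(14,5) + gcd(13,31) + gcd(0,3) = 1+1+1+3 = 6.
Scaling by 6 multiplies the area by 6² = 36 (so the new area is 6588) and multiplies the boundary lattice-point count by 6, giving 36.
By Pick's theorem, the interior count of the dilated polygon is 6588 − 36/2 + 1 = 6571.

6571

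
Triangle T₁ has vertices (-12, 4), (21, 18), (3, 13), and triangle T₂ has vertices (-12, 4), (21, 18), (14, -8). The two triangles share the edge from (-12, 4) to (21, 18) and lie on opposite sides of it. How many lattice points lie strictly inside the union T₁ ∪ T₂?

421

The union is the simple quadrilateral with vertices (-12, 4), (3, 13), (21, 18), (14, -8) in order.
Using the shoelace formula, 2A = |((-12)·13 − 3·4) + (3·18 − 21·13) + (21·(-8) − 14·18) + (14·4 − (-12)·(-8))| = 847, so the area is 423.5.
Summing gcd(|Δx|,|Δy|) over the edges gives the boundary count: gcd(15,9) + gcd(18,5) + gcd(7,26) + gcd(26,12) = 3+1+1+2 = 7.
By Pick's theorem I = A − B/2 + 1 = 423.5 − 7/2 + 1 = 421.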